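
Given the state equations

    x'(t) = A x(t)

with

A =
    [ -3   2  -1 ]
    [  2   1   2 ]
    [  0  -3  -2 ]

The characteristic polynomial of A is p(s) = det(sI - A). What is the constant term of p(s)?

-2

Expand det(sI - A) for the 3×3 matrix.
p(s) = s^3 + 4s^2 + 3s - 2.
(Check: constant term = det(-A) = (-1)^3 det A = -2; coefficient of s^2 = -tr A = 4.)
The constant term is -2.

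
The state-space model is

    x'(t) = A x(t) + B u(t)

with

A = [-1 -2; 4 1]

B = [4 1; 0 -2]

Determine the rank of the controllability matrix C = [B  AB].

2

AB = [[-4, 3], [16, 2]]
Controllability matrix C = [B  AB] = [[4, 1, -4, 3], [0, -2, 16, 2]]
Take the 2×2 submatrix of C formed by columns 1, 2: [[4, 1], [0, -2]]. Its determinant is 4·(-2) - 1·0 = -8 - 0 = -8 ≠ 0.
So rank(C) ≥ 2; since C has 2 rows, rank(C) = 2.
rank(C) = 2 = n, so the pair (A, B) is completely controllable.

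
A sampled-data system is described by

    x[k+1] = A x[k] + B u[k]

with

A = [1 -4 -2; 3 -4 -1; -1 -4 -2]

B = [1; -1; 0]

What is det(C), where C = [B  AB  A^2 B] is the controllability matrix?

-333

AB = [[5], [7], [3]]
A^2B = [[-29], [-16], [-39]]
Controllability matrix C = [B  AB  A^2B] = [[1, 5, -29], [-1, 7, -16], [0, 3, -39]]
Expanding along the first row, det(C) = 1·(7·(-39) - (-16)·3) - 5·((-1)·(-39) - (-16)·0) + (-29)·((-1)·3 - 7·0) = 1·(-225) - 5·39 + (-29)·(-3) = -333
Since det(C) ≠ 0, rank(C) = 3 and the system is completely controllable.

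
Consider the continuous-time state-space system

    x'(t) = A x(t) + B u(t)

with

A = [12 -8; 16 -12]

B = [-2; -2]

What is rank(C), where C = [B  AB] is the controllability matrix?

1

AB = [[-8], [-8]]
Controllability matrix C = [B  AB] = [[-2, -8], [-2, -8]]
Every column of C is a scalar multiple of column 1 = [-2, -2] (multipliers 1, 4), so the columns span a one-dimensional space.
C ≠ 0, hence rank(C) = 1.
rank(C) = 1 < n = 2, so the pair (A, B) is not completely controllable.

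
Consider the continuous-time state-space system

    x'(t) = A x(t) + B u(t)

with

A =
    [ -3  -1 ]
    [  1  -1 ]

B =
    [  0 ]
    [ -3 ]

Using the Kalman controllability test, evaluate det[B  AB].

AB = [[3], [3]]
Controllability matrix C = [B  AB] = [[0, 3], [-3, 3]]
det(C) = 0·3 - 3·(-3) = 0 - (-9) = 9
Since det(C) ≠ 0, rank(C) = 2 and the system is completely controllable.

9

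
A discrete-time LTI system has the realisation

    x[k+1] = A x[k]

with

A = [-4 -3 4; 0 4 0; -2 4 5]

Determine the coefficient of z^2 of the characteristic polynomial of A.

Expand det(zI - A) for the 3×3 matrix.
p(z) = z^3 - 5z^2 - 8z + 48.
(Check: constant term = det(-A) = (-1)^3 det A = 48; coefficient of z^2 = -tr A = -5.)
The coefficient of z^2 is -5.

-5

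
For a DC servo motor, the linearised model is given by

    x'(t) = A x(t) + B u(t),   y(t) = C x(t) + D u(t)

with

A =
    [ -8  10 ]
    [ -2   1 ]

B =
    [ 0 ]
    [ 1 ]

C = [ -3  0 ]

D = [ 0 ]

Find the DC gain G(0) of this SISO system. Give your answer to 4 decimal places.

-2.5000

G(0) = C(-A)^{-1}B + D = -C A^{-1} B + D.
det A = 12, so A^{-1} = (1/12)·adj(A) = [[1/12, -5/6], [1/6, -2/3]]
A^{-1} B = [-5/6, -2/3]^T
C A^{-1} B = 5/2
G(0) = D - C A^{-1} B = 0 - (5/2) = -5/2 ≈ -2.5000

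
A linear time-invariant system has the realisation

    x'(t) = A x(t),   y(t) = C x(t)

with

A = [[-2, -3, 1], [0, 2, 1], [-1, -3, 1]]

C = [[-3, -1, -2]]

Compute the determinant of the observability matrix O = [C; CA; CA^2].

CA = [[8, 13, -6]]
CA^2 = [[-10, 20, 15]]
Observability matrix O = [C; CA; CA^2] = [[-3, -1, -2], [8, 13, -6], [-10, 20, 15]]
Expanding along the first row, det(O) = (-3)·(13·15 - (-6)·20) - (-1)·(8·15 - (-6)·(-10)) + (-2)·(8·20 - 13·(-10)) = (-3)·315 - (-1)·60 + (-2)·290 = -1465
Since det(O) ≠ 0, rank(O) = 3 and the system is completely observable.

-1465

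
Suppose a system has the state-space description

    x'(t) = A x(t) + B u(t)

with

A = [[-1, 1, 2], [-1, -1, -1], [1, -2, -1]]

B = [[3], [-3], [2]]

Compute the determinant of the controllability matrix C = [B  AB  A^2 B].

AB = [[-2], [-2], [7]]
A^2B = [[14], [-3], [-5]]
Controllability matrix C = [B  AB  A^2B] = [[3, -2, 14], [-3, -2, -3], [2, 7, -5]]
Expanding along the first row, det(C) = 3·((-2)·(-5) - (-3)·7) - (-2)·((-3)·(-5) - (-3)·2) + 14·((-3)·7 - (-2)·2) = 3·31 - (-2)·21 + 14·(-17) = -103
Since det(C) ≠ 0, rank(C) = 3 and the system is completely controllable.

-103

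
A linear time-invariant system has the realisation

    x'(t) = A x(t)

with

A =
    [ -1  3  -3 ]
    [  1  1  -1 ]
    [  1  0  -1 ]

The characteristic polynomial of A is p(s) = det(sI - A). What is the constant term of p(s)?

-4

Expand det(sI - A) for the 3×3 matrix.
p(s) = s^3 + s^2 - s - 4.
(Check: constant term = det(-A) = (-1)^3 det A = -4; coefficient of s^2 = -tr A = 1.)
The constant term is -4.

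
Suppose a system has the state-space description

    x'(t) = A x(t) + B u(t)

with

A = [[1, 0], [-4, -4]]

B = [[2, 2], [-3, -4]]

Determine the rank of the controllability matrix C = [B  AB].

AB = [[2, 2], [4, 8]]
Controllability matrix C = [B  AB] = [[2, 2, 2, 2], [-3, -4, 4, 8]]
Take the 2×2 submatrix of C formed by columns 1, 2: [[2, 2], [-3, -4]]. Its determinant is 2·(-4) - 2·(-3) = -8 - (-6) = -2 ≠ 0.
So rank(C) ≥ 2; since C has 2 rows, rank(C) = 2.
rank(C) = 2 = n, so the pair (A, B) is completely controllable.

2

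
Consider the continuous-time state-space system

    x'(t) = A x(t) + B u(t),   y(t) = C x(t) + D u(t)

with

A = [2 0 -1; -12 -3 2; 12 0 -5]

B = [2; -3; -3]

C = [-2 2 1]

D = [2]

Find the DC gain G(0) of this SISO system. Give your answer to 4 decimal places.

G(0) = C(-A)^{-1}B + D = -C A^{-1} B + D.
det A = -6, so A^{-1} = (1/-6)·adj(A) = [[-5/2, 0, 1/2], [6, -1/3, -4/3], [-6, 0, 1]]
A^{-1} B = [-13/2, 17, -15]^T
C A^{-1} B = 32
G(0) = D - C A^{-1} B = 2 - (32) = -30

-30.0000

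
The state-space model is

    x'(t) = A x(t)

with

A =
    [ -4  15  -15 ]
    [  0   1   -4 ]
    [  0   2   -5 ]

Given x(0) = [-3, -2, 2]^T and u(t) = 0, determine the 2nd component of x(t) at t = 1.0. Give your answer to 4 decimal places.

-2.6443

det(sI - A) = s^3 - (tr A)s^2 + (M11 + M22 + M33)s - det A, where Mii is the 2×2 principal minor of A obtained by deleting row i and column i.
tr A = (-4) + 1 + (-5) = -8; M11 = 1·(-5) - (-4)·2 = -5 - (-8) = 3; M22 = (-4)·(-5) - (-15)·0 = 20 - 0 = 20; M33 = (-4)·1 - 15·0 = -4 - 0 = -4; sum of minors = 19.
det A = (-4)·(1·(-5) - (-4)·2) - 15·(0·(-5) - (-4)·0) + (-15)·(0·2 - 1·0) = (-4)·3 - 15·0 + (-15)·0 = -12.
So p(s) = det(sI - A) = s^3 + 8s^2 + 19s + 12.
Rational-root test: any integer root divides 12. Testing small divisors, s = -1 works: p(-1) = -1 + 8 + (-19) + 12 = 0, so (s + 1) is a factor.
Dividing, p(s) = (s + 1)(s^2 + 7s + 12).
Factor s^2 + 7s + 12: two numbers with sum -7 and product 12 are -3 and -4, so s^2 + 7s + 12 = (s + 3)(s + 4).
Hence p(s) = (s + 1) (s + 3) (s + 4), with roots -4, -3, -1.
The eigenvalues -4, -3, -1 are distinct and real, so A is diagonalisable and x(t) = e^{At} x(0) = V diag(e^{λ_i t}) V^{-1} x(0), where the columns of V are the eigenvectors.
λ = -4: A - (-4)I = [[0, 15, -15], [0, 5, -4], [0, 2, -1]]. v must be orthogonal to every row; (row 1) × (row 2) = [15, 0, 0], so take v_1 = [1, 0, 0]^T.
λ = -3: A - (-3)I = [[-1, 15, -15], [0, 4, -4], [0, 2, -2]]. v must be orthogonal to every row; (row 1) × (row 2) = [0, -4, -4], so take v_2 = [0, 1, 1]^T.
λ = -1: A - (-1)I = [[-3, 15, -15], [0, 2, -4], [0, 2, -4]]. v must be orthogonal to every row; (row 1) × (row 2) = [-30, -12, -6], so take v_3 = [-5, -2, -1]^T.
V = [v_1 v_2 v_3] = [[1, 0, -5], [0, 1, -2], [0, 1, -1]] has det V = 1, so V^{-1} = adj(V)/det V = [[1, -5, 5], [0, -1, 2], [0, -1, 1]].
Modal coordinates z(0) = V^{-1} x(0): 1·(-3) + (-5)·(-2) + 5·2 = 17; 0·(-3) + (-1)·(-2) + 2·2 = 6; 0·(-3) + (-1)·(-2) + 1·2 = 4; so z(0) = [17, 6, 4]^T.
x_2(t) = Σ_i (v_i)_2 · z_i(0) · e^{λ_i t} (row 2 of V times the modal terms).
x_2(1.0) = 0·17·e^{-4·1.0} + 1·6·e^{-3·1.0} + (-2)·4·e^{-1·1.0} = 0·0.018316 + 6·0.049787 + (-8)·0.367879 = -2.6443.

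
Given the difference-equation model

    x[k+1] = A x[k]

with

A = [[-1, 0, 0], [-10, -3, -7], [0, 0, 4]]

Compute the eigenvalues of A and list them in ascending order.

det(zI - A) = z^3 - (tr A)z^2 + (M11 + M22 + M33)z - det A, where Mii is the 2×2 principal minor of A obtained by deleting row i and column i.
tr A = (-1) + (-3) + 4 = 0; M11 = (-3)·4 - (-7)·0 = -12 - 0 = -12; M22 = (-1)·4 - 0·0 = -4 - 0 = -4; M33 = (-1)·(-3) - 0·(-10) = 3 - 0 = 3; sum of minors = -13.
det A = (-1)·((-3)·4 - (-7)·0) - 0·((-10)·4 - (-7)·0) + 0·((-10)·0 - (-3)·0) = (-1)·(-12) - 0·(-40) + 0·0 = 12.
So p(z) = det(zI - A) = z^3 - 13z - 12.
Rational-root test: any integer root divides -12. Testing small divisors, z = -1 works: p(-1) = -1 + 0 + 13 + (-12) = 0, so (z + 1) is a factor.
Dividing, p(z) = (z + 1)(z^2 - z - 12).
Factor z^2 - z - 12: two numbers with sum 1 and product -12 are 4 and -3, so z^2 - z - 12 = (z - 4)(z + 3).
Hence p(z) = (z - 4) (z + 1) (z + 3), with roots -3, -1, 4.

-3, -1, 4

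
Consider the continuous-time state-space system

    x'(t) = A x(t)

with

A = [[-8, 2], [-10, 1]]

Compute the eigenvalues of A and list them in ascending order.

-4, -3

det(sI - A) = s^2 - (tr A)s + det A, with tr A = (-8) + 1 = -7 and det A = (-8)·1 - 2·(-10) = -8 - (-20) = 12.
So p(s) = det(sI - A) = s^2 + 7s + 12.
Factor s^2 + 7s + 12: two numbers with sum -7 and product 12 are -3 and -4, so s^2 + 7s + 12 = (s + 3)(s + 4).
Hence p(s) = (s + 3) (s + 4), with roots -4, -3.
All eigenvalues have negative real part, so the system is asymptotically stable.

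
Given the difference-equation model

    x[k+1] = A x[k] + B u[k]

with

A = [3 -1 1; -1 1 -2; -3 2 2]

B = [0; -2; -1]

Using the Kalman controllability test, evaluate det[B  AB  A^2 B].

AB = [[1], [0], [-6]]
A^2B = [[-3], [11], [-15]]
Controllability matrix C = [B  AB  A^2B] = [[0, 1, -3], [-2, 0, 11], [-1, -6, -15]]
Expanding along the first row, det(C) = 0·(0·(-15) - 11·(-6)) - 1·((-2)·(-15) - 11·(-1)) + (-3)·((-2)·(-6) - 0·(-1)) = 0·66 - 1·41 + (-3)·12 = -77
Since det(C) ≠ 0, rank(C) = 3 and the system is completely controllable.

-77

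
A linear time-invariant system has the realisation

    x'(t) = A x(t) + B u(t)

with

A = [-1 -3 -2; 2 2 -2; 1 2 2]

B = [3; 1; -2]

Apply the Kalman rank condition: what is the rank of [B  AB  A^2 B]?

AB = [[-2], [12], [1]]
A^2B = [[-36], [18], [24]]
Controllability matrix C = [B  AB  A^2B] = [[3, -2, -36], [1, 12, 18], [-2, 1, 24]]
det(C) = 3·(12·24 - 18·1) - (-2)·(1·24 - 18·(-2)) + (-36)·(1·1 - 12·(-2)) = 3·270 - (-2)·60 + (-36)·25 = 30 ≠ 0, so rank(C) = 3.
rank(C) = 3 = n, so the pair (A, B) is completely controllable.

3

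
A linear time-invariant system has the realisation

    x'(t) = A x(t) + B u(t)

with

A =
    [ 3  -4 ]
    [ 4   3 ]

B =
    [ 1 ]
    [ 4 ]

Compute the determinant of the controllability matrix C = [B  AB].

AB = [[-13], [16]]
Controllability matrix C = [B  AB] = [[1, -13], [4, 16]]
det(C) = 1·16 - (-13)·4 = 16 - (-52) = 68
Since det(C) ≠ 0, rank(C) = 2 and the system is completely controllable.

68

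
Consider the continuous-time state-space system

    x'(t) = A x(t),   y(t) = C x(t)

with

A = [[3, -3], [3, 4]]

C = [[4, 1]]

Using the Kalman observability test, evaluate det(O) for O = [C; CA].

CA = [[15, -8]]
Observability matrix O = [C; CA] = [[4, 1], [15, -8]]
det(O) = 4·(-8) - 1·15 = -32 - 15 = -47
Since det(O) ≠ 0, rank(O) = 2 and the system is completely observable.

-47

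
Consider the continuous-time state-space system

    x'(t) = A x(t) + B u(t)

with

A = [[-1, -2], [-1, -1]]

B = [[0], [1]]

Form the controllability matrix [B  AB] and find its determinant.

AB = [[-2], [-1]]
Controllability matrix C = [B  AB] = [[0, -2], [1, -1]]
det(C) = 0·(-1) - (-2)·1 = 0 - (-2) = 2
Since det(C) ≠ 0, rank(C) = 2 and the system is completely controllable.

2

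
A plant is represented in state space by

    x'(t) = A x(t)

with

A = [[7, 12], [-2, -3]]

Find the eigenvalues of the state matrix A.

1, 3

det(sI - A) = s^2 - (tr A)s + det A, with tr A = 7 + (-3) = 4 and det A = 7·(-3) - 12·(-2) = -21 - (-24) = 3.
So p(s) = det(sI - A) = s^2 - 4s + 3.
Factor s^2 - 4s + 3: two numbers with sum 4 and product 3 are 3 and 1, so s^2 - 4s + 3 = (s - 3)(s - 1).
Hence p(s) = (s - 3) (s - 1), with roots 1, 3.
At least one eigenvalue has non-negative real part, so the system is not asymptotically stable.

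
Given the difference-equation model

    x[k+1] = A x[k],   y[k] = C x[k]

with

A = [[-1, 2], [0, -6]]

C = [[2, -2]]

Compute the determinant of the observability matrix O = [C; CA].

28

CA = [[-2, 16]]
Observability matrix O = [C; CA] = [[2, -2], [-2, 16]]
det(O) = 2·16 - (-2)·(-2) = 32 - 4 = 28
Since det(O) ≠ 0, rank(O) = 2 and the system is completely observable.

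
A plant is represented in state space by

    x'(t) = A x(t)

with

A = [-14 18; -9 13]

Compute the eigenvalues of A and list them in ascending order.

-5, 4

det(sI - A) = s^2 - (tr A)s + det A, with tr A = (-14) + 13 = -1 and det A = (-14)·13 - 18·(-9) = -182 - (-162) = -20.
So p(s) = det(sI - A) = s^2 + s - 20.
Factor s^2 + s - 20: two numbers with sum -1 and product -20 are 4 and -5, so s^2 + s - 20 = (s - 4)(s + 5).
Hence p(s) = (s - 4) (s + 5), with roots -5, 4.
At least one eigenvalue has non-negative real part, so the system is not asymptotically stable.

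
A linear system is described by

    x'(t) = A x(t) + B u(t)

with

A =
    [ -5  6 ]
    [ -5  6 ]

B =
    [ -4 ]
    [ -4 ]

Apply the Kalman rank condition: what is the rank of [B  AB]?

1

AB = [[-4], [-4]]
Controllability matrix C = [B  AB] = [[-4, -4], [-4, -4]]
Every column of C is a scalar multiple of column 1 = [-4, -4] (multipliers 1, 1), so the columns span a one-dimensional space.
C ≠ 0, hence rank(C) = 1.
rank(C) = 1 < n = 2, so the pair (A, B) is not completely controllable.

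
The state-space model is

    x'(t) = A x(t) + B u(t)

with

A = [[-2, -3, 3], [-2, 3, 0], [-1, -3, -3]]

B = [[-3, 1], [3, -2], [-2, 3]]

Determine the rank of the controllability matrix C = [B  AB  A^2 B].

3

AB = [[-9, 13], [15, -8], [0, -4]]
A^2B = [[-27, -14], [63, -50], [-36, 23]]
Controllability matrix C = [B  AB  A^2B] = [[-3, 1, -9, 13, -27, -14], [3, -2, 15, -8, 63, -50], [-2, 3, 0, -4, -36, 23]]
Take the 3×3 submatrix of C formed by columns 1, 2, 3: [[-3, 1, -9], [3, -2, 15], [-2, 3, 0]]. Its determinant is (-3)·((-2)·0 - 15·3) - 1·(3·0 - 15·(-2)) + (-9)·(3·3 - (-2)·(-2)) = (-3)·(-45) - 1·30 + (-9)·5 = 60 ≠ 0.
So rank(C) ≥ 3; since C has 3 rows, rank(C) = 3.
rank(C) = 3 = n, so the pair (A, B) is completely controllable.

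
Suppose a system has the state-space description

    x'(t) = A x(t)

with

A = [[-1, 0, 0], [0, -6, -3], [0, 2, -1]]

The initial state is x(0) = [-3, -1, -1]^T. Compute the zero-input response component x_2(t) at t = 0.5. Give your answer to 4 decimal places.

det(sI - A) = s^3 - (tr A)s^2 + (M11 + M22 + M33)s - det A, where Mii is the 2×2 principal minor of A obtained by deleting row i and column i.
tr A = (-1) + (-6) + (-1) = -8; M11 = (-6)·(-1) - (-3)·2 = 6 - (-6) = 12; M22 = (-1)·(-1) - 0·0 = 1 - 0 = 1; M33 = (-1)·(-6) - 0·0 = 6 - 0 = 6; sum of minors = 19.
det A = (-1)·((-6)·(-1) - (-3)·2) - 0·(0·(-1) - (-3)·0) + 0·(0·2 - (-6)·0) = (-1)·12 - 0·0 + 0·0 = -12.
So p(s) = det(sI - A) = s^3 + 8s^2 + 19s + 12.
Rational-root test: any integer root divides 12. Testing small divisors, s = -1 works: p(-1) = -1 + 8 + (-19) + 12 = 0, so (s + 1) is a factor.
Dividing, p(s) = (s + 1)(s^2 + 7s + 12).
Factor s^2 + 7s + 12: two numbers with sum -7 and product 12 are -3 and -4, so s^2 + 7s + 12 = (s + 3)(s + 4).
Hence p(s) = (s + 1) (s + 3) (s + 4), with roots -4, -3, -1.
The eigenvalues -4, -3, -1 are distinct and real, so A is diagonalisable and x(t) = e^{At} x(0) = V diag(e^{λ_i t}) V^{-1} x(0), where the columns of V are the eigenvectors.
λ = -4: A - (-4)I = [[3, 0, 0], [0, -2, -3], [0, 2, 3]]. v must be orthogonal to every row; (row 1) × (row 2) = [0, 9, -6], so take v_1 = [0, -3, 2]^T.
λ = -3: A - (-3)I = [[2, 0, 0], [0, -3, -3], [0, 2, 2]]. v must be orthogonal to every row; (row 1) × (row 2) = [0, 6, -6], so take v_2 = [0, -1, 1]^T.
λ = -1: A - (-1)I = [[0, 0, 0], [0, -5, -3], [0, 2, 0]]. v must be orthogonal to every row; (row 2) × (row 3) = [6, 0, 0], so take v_3 = [1, 0, 0]^T.
V = [v_1 v_2 v_3] = [[0, 0, 1], [-3, -1, 0], [2, 1, 0]] has det V = -1, so V^{-1} = adj(V)/det V = [[0, -1, -1], [0, 2, 3], [1, 0, 0]].
Modal coordinates z(0) = V^{-1} x(0): 0·(-3) + (-1)·(-1) + (-1)·(-1) = 2; 0·(-3) + 2·(-1) + 3·(-1) = -5; 1·(-3) + 0·(-1) + 0·(-1) = -3; so z(0) = [2, -5, -3]^T.
x_2(t) = Σ_i (v_i)_2 · z_i(0) · e^{λ_i t} (row 2 of V times the modal terms).
x_2(0.5) = (-3)·2·e^{-4·0.5} + (-1)·(-5)·e^{-3·0.5} + 0·(-3)·e^{-1·0.5} = (-6)·0.135335 + 5·0.223130 + 0·0.606531 = 0.3036.

0.3036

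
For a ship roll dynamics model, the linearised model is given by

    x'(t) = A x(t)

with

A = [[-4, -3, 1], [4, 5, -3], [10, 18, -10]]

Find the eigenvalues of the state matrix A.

det(sI - A) = s^3 - (tr A)s^2 + (M11 + M22 + M33)s - det A, where Mii is the 2×2 principal minor of A obtained by deleting row i and column i.
tr A = (-4) + 5 + (-10) = -9; M11 = 5·(-10) - (-3)·18 = -50 - (-54) = 4; M22 = (-4)·(-10) - 1·10 = 40 - 10 = 30; M33 = (-4)·5 - (-3)·4 = -20 - (-12) = -8; sum of minors = 26.
det A = (-4)·(5·(-10) - (-3)·18) - (-3)·(4·(-10) - (-3)·10) + 1·(4·18 - 5·10) = (-4)·4 - (-3)·(-10) + 1·22 = -24.
So p(s) = det(sI - A) = s^3 + 9s^2 + 26s + 24.
Rational-root test: any integer root divides 24. Testing small divisors, s = -2 works: p(-2) = -8 + 36 + (-52) + 24 = 0, so (s + 2) is a factor.
Dividing, p(s) = (s + 2)(s^2 + 7s + 12).
Factor s^2 + 7s + 12: two numbers with sum -7 and product 12 are -3 and -4, so s^2 + 7s + 12 = (s + 3)(s + 4).
Hence p(s) = (s + 2) (s + 3) (s + 4), with roots -4, -3, -2.
All eigenvalues have negative real part, so the system is asymptotically stable.

-4, -3, -2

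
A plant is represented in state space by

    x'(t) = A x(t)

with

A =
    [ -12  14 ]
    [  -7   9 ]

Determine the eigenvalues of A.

det(sI - A) = s^2 - (tr A)s + det A, with tr A = (-12) + 9 = -3 and det A = (-12)·9 - 14·(-7) = -108 - (-98) = -10.
So p(s) = det(sI - A) = s^2 + 3s - 10.
Factor s^2 + 3s - 10: two numbers with sum -3 and product -10 are 2 and -5, so s^2 + 3s - 10 = (s - 2)(s + 5).
Hence p(s) = (s - 2) (s + 5), with roots -5, 2.
At least one eigenvalue has non-negative real part, so the system is not asymptotically stable.

-5, 2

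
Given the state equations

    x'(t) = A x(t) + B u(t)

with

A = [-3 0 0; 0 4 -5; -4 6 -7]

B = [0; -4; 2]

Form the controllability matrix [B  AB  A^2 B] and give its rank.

2

AB = [[0], [-26], [-38]]
A^2B = [[0], [86], [110]]
Controllability matrix C = [B  AB  A^2B] = [[0, 0, 0], [-4, -26, 86], [2, -38, 110]]
Row 1 of C is identically zero, so rank(C) ≤ 2.
The 2×2 minor from rows 2, 3, columns 1, 2 is (-4)·(-38) - (-26)·2 = 152 - (-52) = 204 ≠ 0, so rank(C) = 2.
rank(C) = 2 < n = 3, so the pair (A, B) is not completely controllable.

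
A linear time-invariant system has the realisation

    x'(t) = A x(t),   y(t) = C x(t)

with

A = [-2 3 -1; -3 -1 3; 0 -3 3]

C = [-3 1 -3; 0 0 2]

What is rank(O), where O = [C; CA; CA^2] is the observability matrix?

3

CA = [[3, -1, -3], [0, -6, 6]]
CA^2 = [[-3, 19, -15], [18, -12, 0]]
Observability matrix O = [C; CA; CA^2] = [[-3, 1, -3], [0, 0, 2], [3, -1, -3], [0, -6, 6], [-3, 19, -15], [18, -12, 0]]
Take the 3×3 submatrix of O formed by rows 1, 2, 4: [[-3, 1, -3], [0, 0, 2], [0, -6, 6]]. Its determinant is (-3)·(0·6 - 2·(-6)) - 1·(0·6 - 2·0) + (-3)·(0·(-6) - 0·0) = (-3)·12 - 1·0 + (-3)·0 = -36 ≠ 0.
So rank(O) ≥ 3; since O has 3 columns, rank(O) = 3.
rank(O) = 3 = n, so the pair (A, C) is completely observable.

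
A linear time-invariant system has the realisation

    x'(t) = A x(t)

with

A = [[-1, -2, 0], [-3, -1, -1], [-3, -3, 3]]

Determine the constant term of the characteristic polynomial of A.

Expand det(sI - A) for the 3×3 matrix.
p(s) = s^3 - s^2 - 14s + 18.
(Check: constant term = det(-A) = (-1)^3 det A = 18; coefficient of s^2 = -tr A = -1.)
The constant term is 18.

18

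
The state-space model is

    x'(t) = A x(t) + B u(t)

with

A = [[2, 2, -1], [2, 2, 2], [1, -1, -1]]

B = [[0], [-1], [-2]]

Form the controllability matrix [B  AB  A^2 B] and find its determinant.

225

AB = [[0], [-6], [3]]
A^2B = [[-15], [-6], [3]]
Controllability matrix C = [B  AB  A^2B] = [[0, 0, -15], [-1, -6, -6], [-2, 3, 3]]
Expanding along the first row, det(C) = 0·((-6)·3 - (-6)·3) - 0·((-1)·3 - (-6)·(-2)) + (-15)·((-1)·3 - (-6)·(-2)) = 0·0 - 0·(-15) + (-15)·(-15) = 225
Since det(C) ≠ 0, rank(C) = 3 and the system is completely controllable.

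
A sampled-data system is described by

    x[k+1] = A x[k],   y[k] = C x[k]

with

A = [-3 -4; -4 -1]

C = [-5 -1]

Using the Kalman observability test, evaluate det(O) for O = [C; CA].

-86

CA = [[19, 21]]
Observability matrix O = [C; CA] = [[-5, -1], [19, 21]]
det(O) = (-5)·21 - (-1)·19 = -105 - (-19) = -86
Since det(O) ≠ 0, rank(O) = 2 and the system is completely observable.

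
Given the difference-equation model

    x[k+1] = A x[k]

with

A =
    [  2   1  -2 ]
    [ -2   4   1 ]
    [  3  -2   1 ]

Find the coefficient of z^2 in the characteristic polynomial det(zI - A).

Expand det(zI - A) for the 3×3 matrix.
p(z) = z^3 - 7z^2 + 24z - 33.
(Check: constant term = det(-A) = (-1)^3 det A = -33; coefficient of z^2 = -tr A = -7.)
The coefficient of z^2 is -7.

-7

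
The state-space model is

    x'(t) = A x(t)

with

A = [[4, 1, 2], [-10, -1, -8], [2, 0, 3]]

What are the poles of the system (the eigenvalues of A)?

det(sI - A) = s^3 - (tr A)s^2 + (M11 + M22 + M33)s - det A, where Mii is the 2×2 principal minor of A obtained by deleting row i and column i.
tr A = 4 + (-1) + 3 = 6; M11 = (-1)·3 - (-8)·0 = -3 - 0 = -3; M22 = 4·3 - 2·2 = 12 - 4 = 8; M33 = 4·(-1) - 1·(-10) = -4 - (-10) = 6; sum of minors = 11.
det A = 4·((-1)·3 - (-8)·0) - 1·((-10)·3 - (-8)·2) + 2·((-10)·0 - (-1)·2) = 4·(-3) - 1·(-14) + 2·2 = 6.
So p(s) = det(sI - A) = s^3 - 6s^2 + 11s - 6.
Rational-root test: any integer root divides -6. Testing small divisors, s = 1 works: p(1) = 1 + (-6) + 11 + (-6) = 0, so (s - 1) is a factor.
Dividing, p(s) = (s - 1)(s^2 - 5s + 6).
Factor s^2 - 5s + 6: two numbers with sum 5 and product 6 are 3 and 2, so s^2 - 5s + 6 = (s - 3)(s - 2).
Hence p(s) = (s - 3) (s - 2) (s - 1), with roots 1, 2, 3.
At least one eigenvalue has non-negative real part, so the system is not asymptotically stable.

1, 2, 3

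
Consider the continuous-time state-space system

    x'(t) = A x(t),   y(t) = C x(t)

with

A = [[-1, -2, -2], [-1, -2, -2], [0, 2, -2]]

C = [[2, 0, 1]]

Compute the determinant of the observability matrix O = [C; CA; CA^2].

-112

CA = [[-2, -2, -6]]
CA^2 = [[4, -4, 20]]
Observability matrix O = [C; CA; CA^2] = [[2, 0, 1], [-2, -2, -6], [4, -4, 20]]
Expanding along the first row, det(O) = 2·((-2)·20 - (-6)·(-4)) - 0·((-2)·20 - (-6)·4) + 1·((-2)·(-4) - (-2)·4) = 2·(-64) - 0·(-16) + 1·16 = -112
Since det(O) ≠ 0, rank(O) = 3 and the system is completely observable.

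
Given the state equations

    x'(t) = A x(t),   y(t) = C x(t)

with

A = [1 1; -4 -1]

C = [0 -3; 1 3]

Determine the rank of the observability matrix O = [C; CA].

CA = [[12, 3], [-11, -2]]
Observability matrix O = [C; CA] = [[0, -3], [1, 3], [12, 3], [-11, -2]]
Take the 2×2 submatrix of O formed by rows 1, 2: [[0, -3], [1, 3]]. Its determinant is 0·3 - (-3)·1 = 0 - (-3) = 3 ≠ 0.
So rank(O) ≥ 2; since O has 2 columns, rank(O) = 2.
rank(O) = 2 = n, so the pair (A, C) is completely observable.

2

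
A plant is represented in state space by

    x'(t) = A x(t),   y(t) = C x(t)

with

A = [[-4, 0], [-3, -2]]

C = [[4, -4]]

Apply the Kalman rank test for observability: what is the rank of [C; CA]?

CA = [[-4, 8]]
Observability matrix O = [C; CA] = [[4, -4], [-4, 8]]
det(O) = 4·8 - (-4)·(-4) = 32 - 16 = 16 ≠ 0, so rank(O) = 2.
rank(O) = 2 = n, so the pair (A, C) is completely observable.

2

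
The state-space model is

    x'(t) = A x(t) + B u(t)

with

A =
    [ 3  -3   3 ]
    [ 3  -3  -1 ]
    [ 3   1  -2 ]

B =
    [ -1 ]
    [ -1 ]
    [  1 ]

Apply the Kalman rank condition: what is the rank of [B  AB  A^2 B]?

AB = [[3], [-1], [-6]]
A^2B = [[-6], [18], [20]]
Controllability matrix C = [B  AB  A^2B] = [[-1, 3, -6], [-1, -1, 18], [1, -6, 20]]
det(C) = (-1)·((-1)·20 - 18·(-6)) - 3·((-1)·20 - 18·1) + (-6)·((-1)·(-6) - (-1)·1) = (-1)·88 - 3·(-38) + (-6)·7 = -16 ≠ 0, so rank(C) = 3.
rank(C) = 3 = n, so the pair (A, B) is completely controllable.

3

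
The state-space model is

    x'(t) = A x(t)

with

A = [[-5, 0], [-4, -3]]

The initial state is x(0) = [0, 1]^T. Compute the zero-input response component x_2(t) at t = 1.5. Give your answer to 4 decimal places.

det(sI - A) = s^2 - (tr A)s + det A, with tr A = (-5) + (-3) = -8 and det A = (-5)·(-3) - 0·(-4) = 15 - 0 = 15.
So p(s) = det(sI - A) = s^2 + 8s + 15.
Factor s^2 + 8s + 15: two numbers with sum -8 and product 15 are -3 and -5, so s^2 + 8s + 15 = (s + 3)(s + 5).
Hence p(s) = (s + 3) (s + 5), with roots -5, -3.
The eigenvalues -5, -3 are distinct and real, so A is diagonalisable and x(t) = e^{At} x(0) = V diag(e^{λ_i t}) V^{-1} x(0), where the columns of V are the eigenvectors.
λ = -5: A - (-5)I = [[0, 0], [-4, 2]]. Row 2 gives (-4)·v1 + 2·v2 = 0, so take v_1 = [1, 2]^T.
λ = -3: A - (-3)I = [[-2, 0], [-4, 0]]. Row 1 gives (-2)·v1 + 0·v2 = 0, so take v_2 = [0, 1]^T.
V = [v_1 v_2] = [[1, 0], [2, 1]] has det V = 1, so V^{-1} = adj(V)/det V = [[1, 0], [-2, 1]].
Modal coordinates z(0) = V^{-1} x(0): 1·0 + 0·1 = 0; (-2)·0 + 1·1 = 1; so z(0) = [0, 1]^T.
x_2(t) = Σ_i (v_i)_2 · z_i(0) · e^{λ_i t} (row 2 of V times the modal terms).
x_2(1.5) = 2·0·e^{-5·1.5} + 1·1·e^{-3·1.5} = 0·0.000553 + 1·0.011109 = 0.0111.

0.0111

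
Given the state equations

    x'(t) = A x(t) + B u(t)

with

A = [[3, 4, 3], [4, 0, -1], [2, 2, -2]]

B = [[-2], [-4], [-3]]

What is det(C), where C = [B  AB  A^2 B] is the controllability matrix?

-3897

AB = [[-31], [-5], [-6]]
A^2B = [[-131], [-118], [-60]]
Controllability matrix C = [B  AB  A^2B] = [[-2, -31, -131], [-4, -5, -118], [-3, -6, -60]]
Expanding along the first row, det(C) = (-2)·((-5)·(-60) - (-118)·(-6)) - (-31)·((-4)·(-60) - (-118)·(-3)) + (-131)·((-4)·(-6) - (-5)·(-3)) = (-2)·(-408) - (-31)·(-114) + (-131)·9 = -3897
Since det(C) ≠ 0, rank(C) = 3 and the system is completely controllable.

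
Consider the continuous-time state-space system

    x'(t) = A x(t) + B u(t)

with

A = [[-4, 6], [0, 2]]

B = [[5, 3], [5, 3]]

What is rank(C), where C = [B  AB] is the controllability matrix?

AB = [[10, 6], [10, 6]]
Controllability matrix C = [B  AB] = [[5, 3, 10, 6], [5, 3, 10, 6]]
Every column of C is a scalar multiple of column 1 = [5, 5] (multipliers 1, 3/5, 2, 6/5), so the columns span a one-dimensional space.
C ≠ 0, hence rank(C) = 1.
rank(C) = 1 < n = 2, so the pair (A, B) is not completely controllable.

1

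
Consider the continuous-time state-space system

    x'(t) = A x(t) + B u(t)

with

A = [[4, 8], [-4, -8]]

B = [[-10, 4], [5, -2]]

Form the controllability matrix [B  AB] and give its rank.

1

AB = [[0, 0], [0, 0]]
Controllability matrix C = [B  AB] = [[-10, 4, 0, 0], [5, -2, 0, 0]]
Every column of C is a scalar multiple of column 1 = [-10, 5] (multipliers 1, -2/5, 0, 0), so the columns span a one-dimensional space.
C ≠ 0, hence rank(C) = 1.
rank(C) = 1 < n = 2, so the pair (A, B) is not completely controllable.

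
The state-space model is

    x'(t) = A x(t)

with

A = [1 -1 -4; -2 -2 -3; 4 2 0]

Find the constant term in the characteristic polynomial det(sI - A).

Expand det(sI - A) for the 3×3 matrix.
p(s) = s^3 + s^2 + 18s - 2.
(Check: constant term = det(-A) = (-1)^3 det A = -2; coefficient of s^2 = -tr A = 1.)
The constant term is -2.

-2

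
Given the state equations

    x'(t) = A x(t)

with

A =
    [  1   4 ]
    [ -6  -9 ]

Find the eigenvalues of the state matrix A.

det(sI - A) = s^2 - (tr A)s + det A, with tr A = 1 + (-9) = -8 and det A = 1·(-9) - 4·(-6) = -9 - (-24) = 15.
So p(s) = det(sI - A) = s^2 + 8s + 15.
Factor s^2 + 8s + 15: two numbers with sum -8 and product 15 are -3 and -5, so s^2 + 8s + 15 = (s + 3)(s + 5).
Hence p(s) = (s + 3) (s + 5), with roots -5, -3.
All eigenvalues have negative real part, so the system is asymptotically stable.

-5, -3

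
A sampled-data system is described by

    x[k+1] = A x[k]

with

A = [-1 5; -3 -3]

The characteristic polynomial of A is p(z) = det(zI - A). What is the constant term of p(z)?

For a 2×2 matrix, det(zI - A) = z^2 - (tr A)z + det A.
tr A = -4, det A = 18.
So p(z) = z^2 + 4z + 18.
The constant term is 18.

18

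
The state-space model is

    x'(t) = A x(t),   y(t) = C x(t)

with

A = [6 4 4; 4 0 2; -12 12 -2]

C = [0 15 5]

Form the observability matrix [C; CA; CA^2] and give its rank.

CA = [[0, 60, 20]]
CA^2 = [[0, 240, 80]]
Observability matrix O = [C; CA; CA^2] = [[0, 15, 5], [0, 60, 20], [0, 240, 80]]
Every row of O is a scalar multiple of row 1 = [0, 15, 5] (multipliers 1, 4, 16), so the rows span a one-dimensional space.
O ≠ 0, hence rank(O) = 1.
rank(O) = 1 < n = 3, so the pair (A, C) is not completely observable.

1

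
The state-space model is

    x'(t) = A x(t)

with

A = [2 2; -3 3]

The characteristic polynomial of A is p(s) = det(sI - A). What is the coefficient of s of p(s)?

For a 2×2 matrix, det(sI - A) = s^2 - (tr A)s + det A.
tr A = 5, det A = 12.
So p(s) = s^2 - 5s + 12.
The coefficient of s is -5.

-5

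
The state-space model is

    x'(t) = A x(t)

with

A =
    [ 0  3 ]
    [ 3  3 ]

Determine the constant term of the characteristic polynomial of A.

For a 2×2 matrix, det(sI - A) = s^2 - (tr A)s + det A.
tr A = 3, det A = -9.
So p(s) = s^2 - 3s - 9.
The constant term is -9.

-9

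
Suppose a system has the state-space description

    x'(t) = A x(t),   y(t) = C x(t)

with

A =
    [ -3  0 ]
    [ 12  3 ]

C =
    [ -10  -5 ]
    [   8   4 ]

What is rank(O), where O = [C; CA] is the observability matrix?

1

CA = [[-30, -15], [24, 12]]
Observability matrix O = [C; CA] = [[-10, -5], [8, 4], [-30, -15], [24, 12]]
Every row of O is a scalar multiple of row 1 = [-10, -5] (multipliers 1, -4/5, 3, -12/5), so the rows span a one-dimensional space.
O ≠ 0, hence rank(O) = 1.
rank(O) = 1 < n = 2, so the pair (A, C) is not completely observable.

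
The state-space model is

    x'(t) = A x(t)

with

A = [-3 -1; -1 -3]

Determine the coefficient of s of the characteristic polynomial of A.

For a 2×2 matrix, det(sI - A) = s^2 - (tr A)s + det A.
tr A = -6, det A = 8.
So p(s) = s^2 + 6s + 8.
The coefficient of s is 6.

6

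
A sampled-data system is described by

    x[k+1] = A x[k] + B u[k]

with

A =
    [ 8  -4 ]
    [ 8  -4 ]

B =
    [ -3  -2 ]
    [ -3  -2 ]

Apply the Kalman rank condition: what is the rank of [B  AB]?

AB = [[-12, -8], [-12, -8]]
Controllability matrix C = [B  AB] = [[-3, -2, -12, -8], [-3, -2, -12, -8]]
Every column of C is a scalar multiple of column 1 = [-3, -3] (multipliers 1, 2/3, 4, 8/3), so the columns span a one-dimensional space.
C ≠ 0, hence rank(C) = 1.
rank(C) = 1 < n = 2, so the pair (A, B) is not completely controllable.

1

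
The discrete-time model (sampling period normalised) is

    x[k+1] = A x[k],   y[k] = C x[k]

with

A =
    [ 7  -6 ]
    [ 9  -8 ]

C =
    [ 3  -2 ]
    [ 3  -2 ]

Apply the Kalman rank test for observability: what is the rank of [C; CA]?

CA = [[3, -2], [3, -2]]
Observability matrix O = [C; CA] = [[3, -2], [3, -2], [3, -2], [3, -2]]
Every row of O is a scalar multiple of row 1 = [3, -2] (multipliers 1, 1, 1, 1), so the rows span a one-dimensional space.
O ≠ 0, hence rank(O) = 1.
rank(O) = 1 < n = 2, so the pair (A, C) is not completely observable.

1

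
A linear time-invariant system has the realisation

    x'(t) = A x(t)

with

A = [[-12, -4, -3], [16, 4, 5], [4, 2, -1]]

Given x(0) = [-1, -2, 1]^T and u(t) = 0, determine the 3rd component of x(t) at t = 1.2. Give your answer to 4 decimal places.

det(sI - A) = s^3 - (tr A)s^2 + (M11 + M22 + M33)s - det A, where Mii is the 2×2 principal minor of A obtained by deleting row i and column i.
tr A = (-12) + 4 + (-1) = -9; M11 = 4·(-1) - 5·2 = -4 - 10 = -14; M22 = (-12)·(-1) - (-3)·4 = 12 - (-12) = 24; M33 = (-12)·4 - (-4)·16 = -48 - (-64) = 16; sum of minors = 26.
det A = (-12)·(4·(-1) - 5·2) - (-4)·(16·(-1) - 5·4) + (-3)·(16·2 - 4·4) = (-12)·(-14) - (-4)·(-36) + (-3)·16 = -24.
So p(s) = det(sI - A) = s^3 + 9s^2 + 26s + 24.
Rational-root test: any integer root divides 24. Testing small divisors, s = -2 works: p(-2) = -8 + 36 + (-52) + 24 = 0, so (s + 2) is a factor.
Dividing, p(s) = (s + 2)(s^2 + 7s + 12).
Factor s^2 + 7s + 12: two numbers with sum -7 and product 12 are -3 and -4, so s^2 + 7s + 12 = (s + 3)(s + 4).
Hence p(s) = (s + 2) (s + 3) (s + 4), with roots -4, -3, -2.
The eigenvalues -4, -3, -2 are distinct and real, so A is diagonalisable and x(t) = e^{At} x(0) = V diag(e^{λ_i t}) V^{-1} x(0), where the columns of V are the eigenvectors.
λ = -4: A - (-4)I = [[-8, -4, -3], [16, 8, 5], [4, 2, 3]]. v must be orthogonal to every row; (row 1) × (row 2) = [4, -8, 0], so take v_1 = [-1, 2, 0]^T.
λ = -3: A - (-3)I = [[-9, -4, -3], [16, 7, 5], [4, 2, 2]]. v must be orthogonal to every row; (row 1) × (row 2) = [1, -3, 1], so take v_2 = [1, -3, 1]^T.
λ = -2: A - (-2)I = [[-10, -4, -3], [16, 6, 5], [4, 2, 1]]. v must be orthogonal to every row; (row 1) × (row 2) = [-2, 2, 4], so take v_3 = [1, -1, -2]^T.
V = [v_1 v_2 v_3] = [[-1, 1, 1], [2, -3, -1], [0, 1, -2]] has det V = -1, so V^{-1} = adj(V)/det V = [[-7, -3, -2], [-4, -2, -1], [-2, -1, -1]].
Modal coordinates z(0) = V^{-1} x(0): (-7)·(-1) + (-3)·(-2) + (-2)·1 = 11; (-4)·(-1) + (-2)·(-2) + (-1)·1 = 7; (-2)·(-1) + (-1)·(-2) + (-1)·1 = 3; so z(0) = [11, 7, 3]^T.
x_3(t) = Σ_i (v_i)_3 · z_i(0) · e^{λ_i t} (row 3 of V times the modal terms).
x_3(1.2) = 0·11·e^{-4·1.2} + 1·7·e^{-3·1.2} + (-2)·3·e^{-2·1.2} = 0·0.008230 + 7·0.027324 + (-6)·0.090718 = -0.3530.

-0.3530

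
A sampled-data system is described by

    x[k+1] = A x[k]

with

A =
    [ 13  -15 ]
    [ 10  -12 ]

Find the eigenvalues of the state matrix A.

det(zI - A) = z^2 - (tr A)z + det A, with tr A = 13 + (-12) = 1 and det A = 13·(-12) - (-15)·10 = -156 - (-150) = -6.
So p(z) = det(zI - A) = z^2 - z - 6.
Factor z^2 - z - 6: two numbers with sum 1 and product -6 are 3 and -2, so z^2 - z - 6 = (z - 3)(z + 2).
Hence p(z) = (z - 3) (z + 2), with roots -2, 3.

-2, 3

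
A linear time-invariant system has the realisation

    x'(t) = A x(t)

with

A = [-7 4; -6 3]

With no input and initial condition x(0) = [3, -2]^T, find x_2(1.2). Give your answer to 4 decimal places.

-4.1627

det(sI - A) = s^2 - (tr A)s + det A, with tr A = (-7) + 3 = -4 and det A = (-7)·3 - 4·(-6) = -21 - (-24) = 3.
So p(s) = det(sI - A) = s^2 + 4s + 3.
Factor s^2 + 4s + 3: two numbers with sum -4 and product 3 are -1 and -3, so s^2 + 4s + 3 = (s + 1)(s + 3).
Hence p(s) = (s + 1) (s + 3), with roots -3, -1.
The eigenvalues -3, -1 are distinct and real, so A is diagonalisable and x(t) = e^{At} x(0) = V diag(e^{λ_i t}) V^{-1} x(0), where the columns of V are the eigenvectors.
λ = -3: A - (-3)I = [[-4, 4], [-6, 6]]. Row 1 gives (-4)·v1 + 4·v2 = 0, so take v_1 = [1, 1]^T.
λ = -1: A - (-1)I = [[-6, 4], [-6, 4]]. Row 1 gives (-6)·v1 + 4·v2 = 0, so take v_2 = [-2, -3]^T.
V = [v_1 v_2] = [[1, -2], [1, -3]] has det V = -1, so V^{-1} = adj(V)/det V = [[3, -2], [1, -1]].
Modal coordinates z(0) = V^{-1} x(0): 3·3 + (-2)·(-2) = 13; 1·3 + (-1)·(-2) = 5; so z(0) = [13, 5]^T.
x_2(t) = Σ_i (v_i)_2 · z_i(0) · e^{λ_i t} (row 2 of V times the modal terms).
x_2(1.2) = 1·13·e^{-3·1.2} + (-3)·5·e^{-1·1.2} = 13·0.027324 + (-15)·0.301194 = -4.1627.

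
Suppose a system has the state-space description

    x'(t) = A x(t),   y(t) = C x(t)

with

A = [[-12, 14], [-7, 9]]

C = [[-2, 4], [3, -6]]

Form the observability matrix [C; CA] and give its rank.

CA = [[-4, 8], [6, -12]]
Observability matrix O = [C; CA] = [[-2, 4], [3, -6], [-4, 8], [6, -12]]
Every row of O is a scalar multiple of row 1 = [-2, 4] (multipliers 1, -3/2, 2, -3), so the rows span a one-dimensional space.
O ≠ 0, hence rank(O) = 1.
rank(O) = 1 < n = 2, so the pair (A, C) is not completely observable.

1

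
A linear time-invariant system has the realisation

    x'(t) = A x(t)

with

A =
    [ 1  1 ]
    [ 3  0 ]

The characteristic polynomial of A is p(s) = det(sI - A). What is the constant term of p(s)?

For a 2×2 matrix, det(sI - A) = s^2 - (tr A)s + det A.
tr A = 1, det A = -3.
So p(s) = s^2 - s - 3.
The constant term is -3.

-3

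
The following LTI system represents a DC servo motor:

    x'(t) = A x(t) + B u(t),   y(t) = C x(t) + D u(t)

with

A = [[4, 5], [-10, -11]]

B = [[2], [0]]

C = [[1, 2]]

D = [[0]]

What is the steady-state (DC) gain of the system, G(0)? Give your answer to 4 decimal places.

-3.0000

G(0) = C(-A)^{-1}B + D = -C A^{-1} B + D.
det A = 6, so A^{-1} = (1/6)·adj(A) = [[-11/6, -5/6], [5/3, 2/3]]
A^{-1} B = [-11/3, 10/3]^T
C A^{-1} B = 3
G(0) = D - C A^{-1} B = 0 - (3) = -3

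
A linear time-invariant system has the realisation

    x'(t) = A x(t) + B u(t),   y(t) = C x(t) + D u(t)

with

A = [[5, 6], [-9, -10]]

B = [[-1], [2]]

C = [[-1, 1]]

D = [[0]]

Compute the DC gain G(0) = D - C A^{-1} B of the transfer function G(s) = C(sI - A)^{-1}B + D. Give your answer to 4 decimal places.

G(0) = C(-A)^{-1}B + D = -C A^{-1} B + D.
det A = 4, so A^{-1} = (1/4)·adj(A) = [[-5/2, -3/2], [9/4, 5/4]]
A^{-1} B = [-1/2, 1/4]^T
C A^{-1} B = 3/4
G(0) = D - C A^{-1} B = 0 - (3/4) = -3/4 ≈ -0.7500

-0.7500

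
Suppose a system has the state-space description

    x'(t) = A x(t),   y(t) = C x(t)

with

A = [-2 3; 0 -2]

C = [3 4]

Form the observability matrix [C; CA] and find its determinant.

CA = [[-6, 1]]
Observability matrix O = [C; CA] = [[3, 4], [-6, 1]]
det(O) = 3·1 - 4·(-6) = 3 - (-24) = 27
Since det(O) ≠ 0, rank(O) = 2 and the system is completely observable.

27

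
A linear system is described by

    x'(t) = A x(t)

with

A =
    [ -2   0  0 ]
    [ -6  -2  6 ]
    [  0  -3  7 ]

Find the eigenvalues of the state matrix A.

-2, 1, 4

det(sI - A) = s^3 - (tr A)s^2 + (M11 + M22 + M33)s - det A, where Mii is the 2×2 principal minor of A obtained by deleting row i and column i.
tr A = (-2) + (-2) + 7 = 3; M11 = (-2)·7 - 6·(-3) = -14 - (-18) = 4; M22 = (-2)·7 - 0·0 = -14 - 0 = -14; M33 = (-2)·(-2) - 0·(-6) = 4 - 0 = 4; sum of minors = -6.
det A = (-2)·((-2)·7 - 6·(-3)) - 0·((-6)·7 - 6·0) + 0·((-6)·(-3) - (-2)·0) = (-2)·4 - 0·(-42) + 0·18 = -8.
So p(s) = det(sI - A) = s^3 - 3s^2 - 6s + 8.
Rational-root test: any integer root divides 8. Testing small divisors, s = 1 works: p(1) = 1 + (-3) + (-6) + 8 = 0, so (s - 1) is a factor.
Dividing, p(s) = (s - 1)(s^2 - 2s - 8).
Factor s^2 - 2s - 8: two numbers with sum 2 and product -8 are 4 and -2, so s^2 - 2s - 8 = (s - 4)(s + 2).
Hence p(s) = (s - 4) (s - 1) (s + 2), with roots -2, 1, 4.
At least one eigenvalue has non-negative real part, so the system is not asymptotically stable.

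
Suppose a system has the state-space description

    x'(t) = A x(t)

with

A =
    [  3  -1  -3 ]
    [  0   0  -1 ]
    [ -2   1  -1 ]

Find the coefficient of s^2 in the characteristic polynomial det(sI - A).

-2

Expand det(sI - A) for the 3×3 matrix.
p(s) = s^3 - 2s^2 - 8s - 1.
(Check: constant term = det(-A) = (-1)^3 det A = -1; coefficient of s^2 = -tr A = -2.)
The coefficient of s^2 is -2.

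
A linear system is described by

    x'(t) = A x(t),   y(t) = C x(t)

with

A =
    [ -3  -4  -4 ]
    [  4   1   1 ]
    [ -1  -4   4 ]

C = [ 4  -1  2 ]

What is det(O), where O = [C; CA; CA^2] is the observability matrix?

CA = [[-18, -25, -9]]
CA^2 = [[-37, 83, 11]]
Observability matrix O = [C; CA; CA^2] = [[4, -1, 2], [-18, -25, -9], [-37, 83, 11]]
Expanding along the first row, det(O) = 4·((-25)·11 - (-9)·83) - (-1)·((-18)·11 - (-9)·(-37)) + 2·((-18)·83 - (-25)·(-37)) = 4·472 - (-1)·(-531) + 2·(-2419) = -3481
Since det(O) ≠ 0, rank(O) = 3 and the system is completely observable.

-3481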